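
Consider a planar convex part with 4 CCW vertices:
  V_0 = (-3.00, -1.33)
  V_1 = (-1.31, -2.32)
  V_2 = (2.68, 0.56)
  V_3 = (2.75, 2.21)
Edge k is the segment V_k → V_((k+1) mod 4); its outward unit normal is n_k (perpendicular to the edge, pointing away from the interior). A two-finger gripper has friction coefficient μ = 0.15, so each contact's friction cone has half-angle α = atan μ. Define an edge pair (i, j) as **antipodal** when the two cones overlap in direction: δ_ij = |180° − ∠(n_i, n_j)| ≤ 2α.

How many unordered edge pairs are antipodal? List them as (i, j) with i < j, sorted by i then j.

count = 1; pairs: (1,3)

α = atan 0.15 = 8.53°;  2α = 17.06°
n_0 = (-0.5055, -0.8629)
n_1 = (+0.5853, -0.8108)
n_2 = (+0.9991, -0.0424)
n_3 = (-0.5243, +0.8516)
  (0,1): δ = 113.82°  ·
  (0,2): δ = 62.07°  ·
  (0,3): δ = 61.98°  ·
  (1,2): δ = 128.25°  ·
  (1,3): δ = 4.20°  ✓
  (2,3): δ = 55.95°  ·
antipodal pairs: 1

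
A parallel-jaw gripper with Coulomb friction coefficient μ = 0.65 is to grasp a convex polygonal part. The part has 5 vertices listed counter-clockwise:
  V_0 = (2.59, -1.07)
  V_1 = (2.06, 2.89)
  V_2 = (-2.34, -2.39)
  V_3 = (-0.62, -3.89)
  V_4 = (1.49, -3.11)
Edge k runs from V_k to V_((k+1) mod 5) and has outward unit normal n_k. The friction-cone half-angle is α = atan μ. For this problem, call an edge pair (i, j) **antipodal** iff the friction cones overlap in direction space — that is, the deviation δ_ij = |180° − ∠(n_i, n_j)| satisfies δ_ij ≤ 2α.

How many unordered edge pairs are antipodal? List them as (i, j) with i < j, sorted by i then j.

count = 4; pairs: (0,1), (0,2), (1,3), (1,4)

α = atan 0.65 = 33.02°;  2α = 66.05°
n_0 = (+0.9912, +0.1327)
n_1 = (-0.7682, +0.6402)
n_2 = (-0.6573, -0.7537)
n_3 = (+0.3467, -0.9380)
n_4 = (+0.8802, -0.4746)
  (0,1): δ = 47.43°  ✓
  (0,2): δ = 41.29°  ✓
  (0,3): δ = 102.66°  ·
  (0,4): δ = 144.04°  ·
  (1,2): δ = 91.29°  ·
  (1,3): δ = 29.91°  ✓
  (1,4): δ = 11.47°  ✓
  (2,3): δ = 118.62°  ·
  (2,4): δ = 77.24°  ·
  (3,4): δ = 138.62°  ·
antipodal pairs: 4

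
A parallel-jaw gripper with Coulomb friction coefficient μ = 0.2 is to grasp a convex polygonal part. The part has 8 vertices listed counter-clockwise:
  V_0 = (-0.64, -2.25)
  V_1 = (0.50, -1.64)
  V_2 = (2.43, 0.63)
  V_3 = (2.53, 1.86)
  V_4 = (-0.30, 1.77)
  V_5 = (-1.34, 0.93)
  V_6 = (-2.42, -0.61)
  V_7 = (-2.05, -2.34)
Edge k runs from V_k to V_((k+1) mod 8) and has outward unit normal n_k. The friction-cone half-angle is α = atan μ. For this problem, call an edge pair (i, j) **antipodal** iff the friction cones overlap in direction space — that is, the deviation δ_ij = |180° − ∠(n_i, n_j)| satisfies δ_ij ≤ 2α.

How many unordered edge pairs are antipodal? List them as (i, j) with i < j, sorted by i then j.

α = atan 0.2 = 11.31°;  2α = 22.62°
n_0 = (+0.4718, -0.8817)
n_1 = (+0.7619, -0.6477)
n_2 = (+0.9967, -0.0810)
n_3 = (-0.0318, +0.9995)
n_4 = (-0.6283, +0.7779)
n_5 = (-0.8187, +0.5742)
n_6 = (-0.9779, -0.2091)
n_7 = (+0.0637, -0.9980)
  (0,1): δ = 158.52°  ·
  (0,2): δ = 122.80°  ·
  (0,3): δ = 26.33°  ·
  (0,4): δ = 10.78°  ✓
  (0,5): δ = 26.81°  ·
  (0,6): δ = 73.92°  ·
  (0,7): δ = 155.50°  ·
  (1,2): δ = 144.28°  ·
  (1,3): δ = 47.81°  ·
  (1,4): δ = 10.70°  ✓
  (1,5): δ = 5.33°  ✓
  (1,6): δ = 52.44°  ·
  (1,7): δ = 134.02°  ·
  (2,3): δ = 83.53°  ·
  (2,4): δ = 46.42°  ·
  (2,5): δ = 30.39°  ·
  (2,6): δ = 16.72°  ✓
  (2,7): δ = 98.30°  ·
  (3,4): δ = 142.89°  ·
  (3,5): δ = 126.86°  ·
  (3,6): δ = 79.75°  ·
  (3,7): δ = 1.83°  ✓
  (4,5): δ = 163.97°  ·
  (4,6): δ = 116.86°  ·
  (4,7): δ = 35.28°  ·
  (5,6): δ = 132.89°  ·
  (5,7): δ = 51.31°  ·
  (6,7): δ = 98.42°  ·
antipodal pairs: 5

count = 5; pairs: (0,4), (1,4), (1,5), (2,6), (3,7)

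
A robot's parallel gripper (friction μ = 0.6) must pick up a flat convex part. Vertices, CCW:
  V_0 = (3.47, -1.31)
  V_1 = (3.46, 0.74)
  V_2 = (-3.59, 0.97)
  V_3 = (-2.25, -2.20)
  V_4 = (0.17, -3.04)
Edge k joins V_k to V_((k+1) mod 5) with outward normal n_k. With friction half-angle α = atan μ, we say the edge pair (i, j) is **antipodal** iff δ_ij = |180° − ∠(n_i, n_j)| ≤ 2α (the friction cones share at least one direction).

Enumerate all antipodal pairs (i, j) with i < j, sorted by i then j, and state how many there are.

count = 3; pairs: (0,2), (1,3), (1,4)

α = atan 0.6 = 30.96°;  2α = 61.93°
n_0 = (+1.0000, +0.0049)
n_1 = (+0.0326, +0.9995)
n_2 = (-0.9211, -0.3894)
n_3 = (-0.3279, -0.9447)
n_4 = (+0.4643, -0.8857)
  (0,1): δ = 92.15°  ·
  (0,2): δ = 22.63°  ✓
  (0,3): δ = 70.58°  ·
  (0,4): δ = 117.39°  ·
  (1,2): δ = 65.22°  ·
  (1,3): δ = 17.27°  ✓
  (1,4): δ = 29.53°  ✓
  (2,3): δ = 132.06°  ·
  (2,4): δ = 85.25°  ·
  (3,4): δ = 133.19°  ·
antipodal pairs: 3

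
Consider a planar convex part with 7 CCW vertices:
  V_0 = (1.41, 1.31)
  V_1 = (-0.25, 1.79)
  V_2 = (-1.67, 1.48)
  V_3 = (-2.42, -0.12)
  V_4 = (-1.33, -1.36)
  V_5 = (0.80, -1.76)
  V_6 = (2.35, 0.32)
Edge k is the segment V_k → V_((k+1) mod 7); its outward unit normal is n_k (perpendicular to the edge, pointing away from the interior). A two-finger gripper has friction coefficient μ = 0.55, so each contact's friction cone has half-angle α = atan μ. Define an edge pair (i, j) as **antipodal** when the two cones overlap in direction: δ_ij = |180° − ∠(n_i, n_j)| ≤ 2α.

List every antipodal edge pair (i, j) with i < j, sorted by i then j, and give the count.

count = 7; pairs: (0,3), (0,4), (1,4), (1,5), (2,5), (3,6), (4,6)

α = atan 0.55 = 28.81°;  2α = 57.62°
n_0 = (+0.2778, +0.9606)
n_1 = (-0.2133, +0.9770)
n_2 = (-0.9055, +0.4244)
n_3 = (-0.7511, -0.6602)
n_4 = (-0.1846, -0.9828)
n_5 = (+0.8018, -0.5975)
n_6 = (+0.7252, +0.6886)
  (0,1): δ = 151.56°  ·
  (0,2): δ = 98.99°  ·
  (0,3): δ = 32.56°  ✓
  (0,4): δ = 5.49°  ✓
  (0,5): δ = 69.43°  ·
  (0,6): δ = 149.64°  ·
  (1,2): δ = 127.43°  ·
  (1,3): δ = 61.00°  ·
  (1,4): δ = 22.95°  ✓
  (1,5): δ = 40.99°  ✓
  (1,6): δ = 121.20°  ·
  (2,3): δ = 113.57°  ·
  (2,4): δ = 75.52°  ·
  (2,5): δ = 11.58°  ✓
  (2,6): δ = 68.63°  ·
  (3,4): δ = 141.95°  ·
  (3,5): δ = 78.01°  ·
  (3,6): δ = 2.20°  ✓
  (4,5): δ = 116.06°  ·
  (4,6): δ = 35.85°  ✓
  (5,6): δ = 99.79°  ·
antipodal pairs: 7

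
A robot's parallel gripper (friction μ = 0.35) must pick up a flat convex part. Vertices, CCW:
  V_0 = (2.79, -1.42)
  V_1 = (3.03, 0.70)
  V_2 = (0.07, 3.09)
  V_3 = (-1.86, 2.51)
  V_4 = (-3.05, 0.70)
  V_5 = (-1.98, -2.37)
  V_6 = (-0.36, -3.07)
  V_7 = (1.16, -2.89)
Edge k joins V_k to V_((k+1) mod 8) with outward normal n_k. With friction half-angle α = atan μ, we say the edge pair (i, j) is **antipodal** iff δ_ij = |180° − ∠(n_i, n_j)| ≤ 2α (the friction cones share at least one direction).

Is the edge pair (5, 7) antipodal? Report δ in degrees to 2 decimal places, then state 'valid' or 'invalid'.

α = atan 0.35 = 19.29°;  2α = 38.58°
edge 5: e_5 = (+1.62, -0.70);  n_5 = (-0.3967, -0.9180)
edge 7: e_7 = (+1.63, +1.47);  n_7 = (+0.6697, -0.7426)
∠(n_5, n_7) = 65.41°
δ = |180° − 65.41°| = 114.59°
114.59° > 2α = 38.58°  →  invalid

δ = 114.59°, invalid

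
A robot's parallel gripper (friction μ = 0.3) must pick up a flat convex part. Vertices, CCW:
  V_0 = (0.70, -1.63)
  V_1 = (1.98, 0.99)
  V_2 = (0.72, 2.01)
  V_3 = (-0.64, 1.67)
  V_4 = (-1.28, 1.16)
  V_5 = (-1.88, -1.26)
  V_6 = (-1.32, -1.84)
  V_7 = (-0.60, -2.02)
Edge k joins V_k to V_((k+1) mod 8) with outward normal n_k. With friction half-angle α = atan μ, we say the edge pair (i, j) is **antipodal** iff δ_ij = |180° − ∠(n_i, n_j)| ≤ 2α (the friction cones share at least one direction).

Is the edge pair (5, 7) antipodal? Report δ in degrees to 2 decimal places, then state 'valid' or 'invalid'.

α = atan 0.3 = 16.70°;  2α = 33.40°
edge 5: e_5 = (+0.56, -0.58);  n_5 = (-0.7194, -0.6946)
edge 7: e_7 = (+1.30, +0.39);  n_7 = (+0.2873, -0.9578)
∠(n_5, n_7) = 62.70°
δ = |180° − 62.70°| = 117.30°
117.30° > 2α = 33.40°  →  invalid

δ = 117.30°, invalid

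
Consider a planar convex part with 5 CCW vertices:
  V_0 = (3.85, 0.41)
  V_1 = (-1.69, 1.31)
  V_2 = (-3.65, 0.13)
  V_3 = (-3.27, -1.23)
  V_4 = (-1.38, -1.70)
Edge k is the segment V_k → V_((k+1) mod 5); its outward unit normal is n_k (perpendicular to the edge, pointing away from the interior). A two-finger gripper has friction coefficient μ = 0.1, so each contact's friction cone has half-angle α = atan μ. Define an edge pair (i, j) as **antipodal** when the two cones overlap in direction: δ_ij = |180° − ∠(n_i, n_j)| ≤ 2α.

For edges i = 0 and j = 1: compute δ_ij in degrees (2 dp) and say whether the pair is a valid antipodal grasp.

δ = 139.72°, invalid

α = atan 0.1 = 5.71°;  2α = 11.42°
edge 0: e_0 = (-5.54, +0.90);  n_0 = (+0.1604, +0.9871)
edge 1: e_1 = (-1.96, -1.18);  n_1 = (-0.5158, +0.8567)
∠(n_0, n_1) = 40.28°
δ = |180° − 40.28°| = 139.72°
139.72° > 2α = 11.42°  →  invalid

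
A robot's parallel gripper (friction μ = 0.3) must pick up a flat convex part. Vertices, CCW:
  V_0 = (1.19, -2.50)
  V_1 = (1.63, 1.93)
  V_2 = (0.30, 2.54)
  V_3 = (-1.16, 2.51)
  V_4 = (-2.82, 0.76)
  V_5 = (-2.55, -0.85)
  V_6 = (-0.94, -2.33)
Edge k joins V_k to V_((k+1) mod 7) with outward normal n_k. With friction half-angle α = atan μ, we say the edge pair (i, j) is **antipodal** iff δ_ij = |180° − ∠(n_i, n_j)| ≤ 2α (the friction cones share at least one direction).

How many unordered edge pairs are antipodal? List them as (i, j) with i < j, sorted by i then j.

α = atan 0.3 = 16.70°;  2α = 33.40°
n_0 = (+0.9951, -0.0988)
n_1 = (+0.4169, +0.9090)
n_2 = (-0.0205, +0.9998)
n_3 = (-0.7255, +0.6882)
n_4 = (-0.9862, -0.1654)
n_5 = (-0.6768, -0.7362)
n_6 = (-0.0796, -0.9968)
  (0,1): δ = 108.97°  ·
  (0,2): δ = 83.15°  ·
  (0,3): δ = 37.82°  ·
  (0,4): δ = 15.19°  ✓
  (0,5): δ = 53.08°  ·
  (0,6): δ = 91.11°  ·
  (1,2): δ = 154.18°  ·
  (1,3): δ = 108.85°  ·
  (1,4): δ = 55.84°  ·
  (1,5): δ = 17.95°  ✓
  (1,6): δ = 20.08°  ✓
  (2,3): δ = 134.67°  ·
  (2,4): δ = 81.66°  ·
  (2,5): δ = 43.77°  ·
  (2,6): δ = 5.74°  ✓
  (3,4): δ = 126.99°  ·
  (3,5): δ = 89.10°  ·
  (3,6): δ = 51.08°  ·
  (4,5): δ = 142.11°  ·
  (4,6): δ = 104.08°  ·
  (5,6): δ = 141.97°  ·
antipodal pairs: 4

count = 4; pairs: (0,4), (1,5), (1,6), (2,6)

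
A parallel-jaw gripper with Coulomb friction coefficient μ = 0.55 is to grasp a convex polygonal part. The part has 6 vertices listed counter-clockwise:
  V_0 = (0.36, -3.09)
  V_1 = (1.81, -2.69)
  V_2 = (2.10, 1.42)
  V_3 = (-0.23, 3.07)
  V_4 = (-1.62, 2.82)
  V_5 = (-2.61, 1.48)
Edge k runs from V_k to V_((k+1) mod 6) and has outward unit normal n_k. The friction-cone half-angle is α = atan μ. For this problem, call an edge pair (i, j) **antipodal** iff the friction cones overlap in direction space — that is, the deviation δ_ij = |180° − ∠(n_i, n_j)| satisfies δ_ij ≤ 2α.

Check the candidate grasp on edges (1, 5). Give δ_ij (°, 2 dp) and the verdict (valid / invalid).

δ = 37.06°, valid

α = atan 0.55 = 28.81°;  2α = 57.62°
edge 1: e_1 = (+0.29, +4.11);  n_1 = (+0.9975, -0.0704)
edge 5: e_5 = (+2.97, -4.57);  n_5 = (-0.8385, -0.5449)
∠(n_1, n_5) = 142.94°
δ = |180° − 142.94°| = 37.06°
37.06° ≤ 2α = 57.62°  →  valid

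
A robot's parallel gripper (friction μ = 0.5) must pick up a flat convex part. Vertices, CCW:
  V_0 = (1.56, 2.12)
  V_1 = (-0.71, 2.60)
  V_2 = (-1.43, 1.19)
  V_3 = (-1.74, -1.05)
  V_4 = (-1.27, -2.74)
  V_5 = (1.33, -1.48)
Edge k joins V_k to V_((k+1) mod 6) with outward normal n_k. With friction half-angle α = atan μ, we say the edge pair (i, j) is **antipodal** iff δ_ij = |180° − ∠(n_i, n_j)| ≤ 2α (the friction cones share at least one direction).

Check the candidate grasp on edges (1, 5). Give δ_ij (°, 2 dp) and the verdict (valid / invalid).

δ = 23.40°, valid

α = atan 0.5 = 26.57°;  2α = 53.13°
edge 1: e_1 = (-0.72, -1.41);  n_1 = (-0.8906, +0.4548)
edge 5: e_5 = (+0.23, +3.60);  n_5 = (+0.9980, -0.0638)
∠(n_1, n_5) = 156.60°
δ = |180° − 156.60°| = 23.40°
23.40° ≤ 2α = 53.13°  →  valid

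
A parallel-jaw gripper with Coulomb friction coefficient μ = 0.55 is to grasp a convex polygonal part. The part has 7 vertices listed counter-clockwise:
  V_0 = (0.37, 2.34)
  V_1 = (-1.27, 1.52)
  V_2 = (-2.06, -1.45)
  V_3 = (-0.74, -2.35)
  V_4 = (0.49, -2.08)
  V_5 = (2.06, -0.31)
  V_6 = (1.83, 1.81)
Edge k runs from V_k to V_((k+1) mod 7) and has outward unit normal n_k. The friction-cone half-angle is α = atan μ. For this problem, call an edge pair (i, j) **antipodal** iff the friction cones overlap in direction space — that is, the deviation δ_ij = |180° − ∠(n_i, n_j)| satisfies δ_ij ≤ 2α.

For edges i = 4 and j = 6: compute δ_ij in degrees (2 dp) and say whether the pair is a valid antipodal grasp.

α = atan 0.55 = 28.81°;  2α = 57.62°
edge 4: e_4 = (+1.57, +1.77);  n_4 = (+0.7481, -0.6636)
edge 6: e_6 = (-1.46, +0.53);  n_6 = (+0.3412, +0.9400)
∠(n_4, n_6) = 111.62°
δ = |180° − 111.62°| = 68.38°
68.38° > 2α = 57.62°  →  invalid

δ = 68.38°, invalid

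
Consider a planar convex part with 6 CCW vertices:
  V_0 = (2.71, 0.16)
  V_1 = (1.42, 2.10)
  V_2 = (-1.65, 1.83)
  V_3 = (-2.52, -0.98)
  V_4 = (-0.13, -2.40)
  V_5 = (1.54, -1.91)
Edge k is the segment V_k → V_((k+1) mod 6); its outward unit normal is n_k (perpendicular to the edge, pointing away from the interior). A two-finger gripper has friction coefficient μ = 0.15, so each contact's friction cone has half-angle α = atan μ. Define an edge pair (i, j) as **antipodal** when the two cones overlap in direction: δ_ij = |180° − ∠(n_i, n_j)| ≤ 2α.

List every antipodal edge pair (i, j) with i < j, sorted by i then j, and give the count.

count = 2; pairs: (1,4), (2,5)

α = atan 0.15 = 8.53°;  2α = 17.06°
n_0 = (+0.8327, +0.5537)
n_1 = (-0.0876, +0.9962)
n_2 = (-0.9553, +0.2958)
n_3 = (-0.5108, -0.8597)
n_4 = (+0.2815, -0.9595)
n_5 = (+0.8706, -0.4921)
  (0,1): δ = 118.60°  ·
  (0,2): δ = 50.82°  ·
  (0,3): δ = 25.66°  ·
  (0,4): δ = 72.73°  ·
  (0,5): δ = 116.90°  ·
  (1,2): δ = 112.23°  ·
  (1,3): δ = 35.74°  ·
  (1,4): δ = 11.33°  ✓
  (1,5): δ = 55.50°  ·
  (2,3): δ = 103.51°  ·
  (2,4): δ = 56.44°  ·
  (2,5): δ = 12.27°  ✓
  (3,4): δ = 132.93°  ·
  (3,5): δ = 88.76°  ·
  (4,5): δ = 135.83°  ·
antipodal pairs: 2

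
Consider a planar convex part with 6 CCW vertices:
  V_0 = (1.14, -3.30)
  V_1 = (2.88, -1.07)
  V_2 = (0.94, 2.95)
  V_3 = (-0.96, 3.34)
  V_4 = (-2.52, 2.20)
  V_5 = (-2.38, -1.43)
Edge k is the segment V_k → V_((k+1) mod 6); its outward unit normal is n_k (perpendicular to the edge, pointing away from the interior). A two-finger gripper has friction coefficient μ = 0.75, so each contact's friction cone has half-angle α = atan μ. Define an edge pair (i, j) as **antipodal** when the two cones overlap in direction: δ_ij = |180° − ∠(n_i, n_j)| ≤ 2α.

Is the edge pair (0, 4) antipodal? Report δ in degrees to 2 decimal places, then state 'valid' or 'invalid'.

α = atan 0.75 = 36.87°;  2α = 73.74°
edge 0: e_0 = (+1.74, +2.23);  n_0 = (+0.7884, -0.6152)
edge 4: e_4 = (+0.14, -3.63);  n_4 = (-0.9993, -0.0385)
∠(n_0, n_4) = 139.83°
δ = |180° − 139.83°| = 40.17°
40.17° ≤ 2α = 73.74°  →  valid

δ = 40.17°, valid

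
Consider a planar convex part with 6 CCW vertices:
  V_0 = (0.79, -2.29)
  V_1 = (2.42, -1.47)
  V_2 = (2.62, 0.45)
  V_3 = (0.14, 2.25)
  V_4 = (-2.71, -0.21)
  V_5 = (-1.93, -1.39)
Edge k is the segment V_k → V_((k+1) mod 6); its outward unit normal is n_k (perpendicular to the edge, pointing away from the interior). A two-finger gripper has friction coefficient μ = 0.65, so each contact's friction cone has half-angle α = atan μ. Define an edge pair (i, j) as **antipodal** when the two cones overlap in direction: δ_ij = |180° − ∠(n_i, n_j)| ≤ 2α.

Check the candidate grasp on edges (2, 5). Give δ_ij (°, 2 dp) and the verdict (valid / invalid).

α = atan 0.65 = 33.02°;  2α = 66.05°
edge 2: e_2 = (-2.48, +1.80);  n_2 = (+0.5874, +0.8093)
edge 5: e_5 = (+2.72, -0.90);  n_5 = (-0.3141, -0.9494)
∠(n_2, n_5) = 162.34°
δ = |180° − 162.34°| = 17.66°
17.66° ≤ 2α = 66.05°  →  valid

δ = 17.66°, valid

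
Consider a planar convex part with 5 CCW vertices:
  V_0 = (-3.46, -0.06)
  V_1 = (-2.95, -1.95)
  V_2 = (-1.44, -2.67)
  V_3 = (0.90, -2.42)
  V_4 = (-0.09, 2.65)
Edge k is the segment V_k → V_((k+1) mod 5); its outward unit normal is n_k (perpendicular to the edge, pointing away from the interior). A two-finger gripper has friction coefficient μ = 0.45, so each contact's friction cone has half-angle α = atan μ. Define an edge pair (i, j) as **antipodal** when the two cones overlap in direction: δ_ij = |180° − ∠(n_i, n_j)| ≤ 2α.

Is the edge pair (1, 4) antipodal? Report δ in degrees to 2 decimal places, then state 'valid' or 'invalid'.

α = atan 0.45 = 24.23°;  2α = 48.46°
edge 1: e_1 = (+1.51, -0.72);  n_1 = (-0.4304, -0.9026)
edge 4: e_4 = (-3.37, -2.71);  n_4 = (-0.6267, +0.7793)
∠(n_1, n_4) = 115.70°
δ = |180° − 115.70°| = 64.30°
64.30° > 2α = 48.46°  →  invalid

δ = 64.30°, invalid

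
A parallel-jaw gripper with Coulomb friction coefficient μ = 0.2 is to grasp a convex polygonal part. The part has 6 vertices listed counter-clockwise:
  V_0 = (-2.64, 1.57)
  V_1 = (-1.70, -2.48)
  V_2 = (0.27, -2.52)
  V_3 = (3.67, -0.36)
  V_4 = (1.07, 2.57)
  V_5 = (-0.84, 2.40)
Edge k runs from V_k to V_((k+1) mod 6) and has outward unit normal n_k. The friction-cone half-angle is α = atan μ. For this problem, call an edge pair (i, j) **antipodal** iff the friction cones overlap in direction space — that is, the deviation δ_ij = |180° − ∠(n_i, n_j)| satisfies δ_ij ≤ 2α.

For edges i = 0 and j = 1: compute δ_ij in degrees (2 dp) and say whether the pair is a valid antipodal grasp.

α = atan 0.2 = 11.31°;  2α = 22.62°
edge 0: e_0 = (+0.94, -4.05);  n_0 = (-0.9741, -0.2261)
edge 1: e_1 = (+1.97, -0.04);  n_1 = (-0.0203, -0.9998)
∠(n_0, n_1) = 75.77°
δ = |180° − 75.77°| = 104.23°
104.23° > 2α = 22.62°  →  invalid

δ = 104.23°, invalid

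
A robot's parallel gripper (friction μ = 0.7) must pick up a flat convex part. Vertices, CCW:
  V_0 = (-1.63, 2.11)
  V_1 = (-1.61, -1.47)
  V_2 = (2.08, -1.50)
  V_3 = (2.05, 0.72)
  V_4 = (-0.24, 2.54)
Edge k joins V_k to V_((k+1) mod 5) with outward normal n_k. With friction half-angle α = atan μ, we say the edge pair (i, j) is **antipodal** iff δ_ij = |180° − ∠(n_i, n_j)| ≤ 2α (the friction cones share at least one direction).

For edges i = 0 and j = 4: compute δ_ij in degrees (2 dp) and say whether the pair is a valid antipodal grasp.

α = atan 0.7 = 34.99°;  2α = 69.98°
edge 0: e_0 = (+0.02, -3.58);  n_0 = (-1.0000, -0.0056)
edge 4: e_4 = (-1.39, -0.43);  n_4 = (-0.2955, +0.9553)
∠(n_0, n_4) = 73.13°
δ = |180° − 73.13°| = 106.87°
106.87° > 2α = 69.98°  →  invalid

δ = 106.87°, invalid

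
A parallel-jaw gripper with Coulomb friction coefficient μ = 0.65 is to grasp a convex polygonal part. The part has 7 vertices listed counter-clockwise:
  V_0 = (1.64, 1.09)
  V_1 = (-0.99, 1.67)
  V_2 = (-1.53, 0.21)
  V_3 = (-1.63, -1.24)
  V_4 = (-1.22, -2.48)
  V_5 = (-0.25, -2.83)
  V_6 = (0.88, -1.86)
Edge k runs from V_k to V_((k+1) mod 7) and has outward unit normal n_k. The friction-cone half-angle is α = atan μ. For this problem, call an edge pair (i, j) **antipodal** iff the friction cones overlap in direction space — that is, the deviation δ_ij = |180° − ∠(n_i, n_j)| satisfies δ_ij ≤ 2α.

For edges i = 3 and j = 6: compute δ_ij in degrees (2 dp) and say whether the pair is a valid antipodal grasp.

δ = 32.74°, valid

α = atan 0.65 = 33.02°;  2α = 66.05°
edge 3: e_3 = (+0.41, -1.24);  n_3 = (-0.9494, -0.3139)
edge 6: e_6 = (+0.76, +2.95);  n_6 = (+0.9684, -0.2495)
∠(n_3, n_6) = 147.26°
δ = |180° − 147.26°| = 32.74°
32.74° ≤ 2α = 66.05°  →  valid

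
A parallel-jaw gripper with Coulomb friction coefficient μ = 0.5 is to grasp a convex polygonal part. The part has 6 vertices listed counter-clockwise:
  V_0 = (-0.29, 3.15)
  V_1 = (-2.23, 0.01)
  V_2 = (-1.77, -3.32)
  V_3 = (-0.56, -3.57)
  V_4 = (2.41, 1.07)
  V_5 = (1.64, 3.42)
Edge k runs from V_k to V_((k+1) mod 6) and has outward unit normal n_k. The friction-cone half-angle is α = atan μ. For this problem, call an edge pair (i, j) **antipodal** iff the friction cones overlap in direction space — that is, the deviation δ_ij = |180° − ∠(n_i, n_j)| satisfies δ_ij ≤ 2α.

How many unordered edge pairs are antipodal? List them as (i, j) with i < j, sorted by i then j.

count = 6; pairs: (0,3), (0,4), (1,3), (1,4), (2,5), (3,5)

α = atan 0.5 = 26.57°;  2α = 53.13°
n_0 = (-0.8507, +0.5256)
n_1 = (-0.9906, -0.1368)
n_2 = (-0.2023, -0.9793)
n_3 = (+0.8422, -0.5391)
n_4 = (+0.9503, +0.3114)
n_5 = (-0.1385, +0.9904)
  (0,1): δ = 140.43°  ·
  (0,2): δ = 69.96°  ·
  (0,3): δ = 0.91°  ✓
  (0,4): δ = 49.85°  ✓
  (0,5): δ = 129.67°  ·
  (1,2): δ = 109.54°  ·
  (1,3): δ = 40.49°  ✓
  (1,4): δ = 10.28°  ✓
  (1,5): δ = 90.10°  ·
  (2,3): δ = 110.95°  ·
  (2,4): δ = 60.18°  ·
  (2,5): δ = 19.64°  ✓
  (3,4): δ = 129.24°  ·
  (3,5): δ = 49.41°  ✓
  (4,5): δ = 100.18°  ·
antipodal pairs: 6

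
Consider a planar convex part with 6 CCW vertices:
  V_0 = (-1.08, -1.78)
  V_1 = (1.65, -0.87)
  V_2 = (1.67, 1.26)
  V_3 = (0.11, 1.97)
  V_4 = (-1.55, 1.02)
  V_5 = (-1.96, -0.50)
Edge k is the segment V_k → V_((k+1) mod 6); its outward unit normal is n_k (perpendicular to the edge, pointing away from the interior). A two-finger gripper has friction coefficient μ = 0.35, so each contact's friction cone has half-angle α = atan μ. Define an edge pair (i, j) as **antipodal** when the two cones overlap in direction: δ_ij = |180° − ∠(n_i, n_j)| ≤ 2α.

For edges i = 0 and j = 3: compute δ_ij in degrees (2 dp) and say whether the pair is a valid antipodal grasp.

δ = 11.35°, valid

α = atan 0.35 = 19.29°;  2α = 38.58°
edge 0: e_0 = (+2.73, +0.91);  n_0 = (+0.3162, -0.9487)
edge 3: e_3 = (-1.66, -0.95);  n_3 = (-0.4967, +0.8679)
∠(n_0, n_3) = 168.65°
δ = |180° − 168.65°| = 11.35°
11.35° ≤ 2α = 38.58°  →  valid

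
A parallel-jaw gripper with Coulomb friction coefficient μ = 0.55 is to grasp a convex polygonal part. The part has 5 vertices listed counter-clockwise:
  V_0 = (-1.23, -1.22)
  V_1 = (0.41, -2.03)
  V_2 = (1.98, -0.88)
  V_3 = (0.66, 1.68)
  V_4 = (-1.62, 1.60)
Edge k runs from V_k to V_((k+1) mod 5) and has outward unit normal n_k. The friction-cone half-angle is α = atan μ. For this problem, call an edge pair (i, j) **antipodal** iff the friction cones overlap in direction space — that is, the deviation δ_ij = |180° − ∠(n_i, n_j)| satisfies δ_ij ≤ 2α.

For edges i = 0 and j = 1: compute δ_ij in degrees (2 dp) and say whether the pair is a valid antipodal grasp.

δ = 117.49°, invalid

α = atan 0.55 = 28.81°;  2α = 57.62°
edge 0: e_0 = (+1.64, -0.81);  n_0 = (-0.4428, -0.8966)
edge 1: e_1 = (+1.57, +1.15);  n_1 = (+0.5909, -0.8067)
∠(n_0, n_1) = 62.51°
δ = |180° − 62.51°| = 117.49°
117.49° > 2α = 57.62°  →  invalid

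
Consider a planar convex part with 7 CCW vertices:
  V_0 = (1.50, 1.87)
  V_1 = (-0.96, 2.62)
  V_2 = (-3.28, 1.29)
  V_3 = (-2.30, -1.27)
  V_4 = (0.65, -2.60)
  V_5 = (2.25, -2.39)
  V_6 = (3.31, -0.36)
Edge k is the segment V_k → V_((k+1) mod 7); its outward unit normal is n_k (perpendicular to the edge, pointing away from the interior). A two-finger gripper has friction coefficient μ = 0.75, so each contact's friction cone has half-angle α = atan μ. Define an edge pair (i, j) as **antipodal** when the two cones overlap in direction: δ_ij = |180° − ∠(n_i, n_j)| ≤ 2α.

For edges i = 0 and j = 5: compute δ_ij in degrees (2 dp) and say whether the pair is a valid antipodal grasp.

α = atan 0.75 = 36.87°;  2α = 73.74°
edge 0: e_0 = (-2.46, +0.75);  n_0 = (+0.2916, +0.9565)
edge 5: e_5 = (+1.06, +2.03);  n_5 = (+0.8864, -0.4629)
∠(n_0, n_5) = 100.62°
δ = |180° − 100.62°| = 79.38°
79.38° > 2α = 73.74°  →  invalid

δ = 79.38°, invalid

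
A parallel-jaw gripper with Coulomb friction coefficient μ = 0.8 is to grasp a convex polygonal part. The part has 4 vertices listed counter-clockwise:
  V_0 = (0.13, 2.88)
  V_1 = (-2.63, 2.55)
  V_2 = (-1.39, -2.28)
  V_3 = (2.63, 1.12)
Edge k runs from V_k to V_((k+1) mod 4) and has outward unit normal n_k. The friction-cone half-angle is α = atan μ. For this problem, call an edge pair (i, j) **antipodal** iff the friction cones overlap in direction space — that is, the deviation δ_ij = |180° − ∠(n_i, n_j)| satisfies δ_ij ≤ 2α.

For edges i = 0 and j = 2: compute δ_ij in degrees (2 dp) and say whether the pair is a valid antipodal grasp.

α = atan 0.8 = 38.66°;  2α = 77.32°
edge 0: e_0 = (-2.76, -0.33);  n_0 = (-0.1187, +0.9929)
edge 2: e_2 = (+4.02, +3.40);  n_2 = (+0.6458, -0.7635)
∠(n_0, n_2) = 146.59°
δ = |180° − 146.59°| = 33.41°
33.41° ≤ 2α = 77.32°  →  valid

δ = 33.41°, valid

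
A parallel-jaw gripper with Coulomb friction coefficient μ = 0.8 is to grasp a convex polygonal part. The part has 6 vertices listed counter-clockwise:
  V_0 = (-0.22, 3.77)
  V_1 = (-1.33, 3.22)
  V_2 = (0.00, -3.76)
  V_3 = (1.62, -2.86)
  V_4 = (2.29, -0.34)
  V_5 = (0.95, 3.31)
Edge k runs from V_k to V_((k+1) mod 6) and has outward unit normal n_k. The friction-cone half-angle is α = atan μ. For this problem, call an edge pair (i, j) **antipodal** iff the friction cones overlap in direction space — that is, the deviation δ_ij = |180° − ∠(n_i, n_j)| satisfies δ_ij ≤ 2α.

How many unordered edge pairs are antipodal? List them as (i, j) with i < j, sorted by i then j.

count = 7; pairs: (0,2), (0,3), (1,2), (1,3), (1,4), (1,5), (2,5)

α = atan 0.8 = 38.66°;  2α = 77.32°
n_0 = (-0.4440, +0.8960)
n_1 = (-0.9823, -0.1872)
n_2 = (+0.4856, -0.8742)
n_3 = (+0.9664, -0.2569)
n_4 = (+0.9387, +0.3446)
n_5 = (+0.3659, +0.9307)
  (0,1): δ = 105.57°  ·
  (0,2): δ = 2.70°  ✓
  (0,3): δ = 48.75°  ✓
  (0,4): δ = 83.80°  ·
  (0,5): δ = 132.18°  ·
  (1,2): δ = 71.73°  ✓
  (1,3): δ = 25.68°  ✓
  (1,4): δ = 9.37°  ✓
  (1,5): δ = 57.75°  ✓
  (2,3): δ = 133.94°  ·
  (2,4): δ = 98.90°  ·
  (2,5): δ = 50.52°  ✓
  (3,4): δ = 144.95°  ·
  (3,5): δ = 96.57°  ·
  (4,5): δ = 131.62°  ·
antipodal pairs: 7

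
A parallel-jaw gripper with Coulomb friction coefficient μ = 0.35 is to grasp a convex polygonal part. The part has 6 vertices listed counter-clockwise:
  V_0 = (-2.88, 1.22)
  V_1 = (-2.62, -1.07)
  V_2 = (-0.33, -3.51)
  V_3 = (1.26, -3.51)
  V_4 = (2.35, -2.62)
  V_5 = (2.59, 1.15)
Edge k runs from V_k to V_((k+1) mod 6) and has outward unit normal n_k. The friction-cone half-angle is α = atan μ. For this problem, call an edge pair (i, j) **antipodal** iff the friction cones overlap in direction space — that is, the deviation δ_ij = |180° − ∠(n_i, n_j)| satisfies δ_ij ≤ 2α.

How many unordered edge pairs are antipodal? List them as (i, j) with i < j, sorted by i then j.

α = atan 0.35 = 19.29°;  2α = 38.58°
n_0 = (-0.9936, -0.1128)
n_1 = (-0.7292, -0.6843)
n_2 = (+0.0000, -1.0000)
n_3 = (+0.6325, -0.7746)
n_4 = (+0.9980, -0.0635)
n_5 = (+0.0128, +0.9999)
  (0,1): δ = 143.29°  ·
  (0,2): δ = 96.48°  ·
  (0,3): δ = 57.25°  ·
  (0,4): δ = 10.12°  ✓
  (0,5): δ = 82.79°  ·
  (1,2): δ = 133.18°  ·
  (1,3): δ = 93.95°  ·
  (1,4): δ = 46.83°  ·
  (1,5): δ = 46.08°  ·
  (2,3): δ = 140.77°  ·
  (2,4): δ = 93.64°  ·
  (2,5): δ = 0.73°  ✓
  (3,4): δ = 132.87°  ·
  (3,5): δ = 39.97°  ·
  (4,5): δ = 87.09°  ·
antipodal pairs: 2

count = 2; pairs: (0,4), (2,5)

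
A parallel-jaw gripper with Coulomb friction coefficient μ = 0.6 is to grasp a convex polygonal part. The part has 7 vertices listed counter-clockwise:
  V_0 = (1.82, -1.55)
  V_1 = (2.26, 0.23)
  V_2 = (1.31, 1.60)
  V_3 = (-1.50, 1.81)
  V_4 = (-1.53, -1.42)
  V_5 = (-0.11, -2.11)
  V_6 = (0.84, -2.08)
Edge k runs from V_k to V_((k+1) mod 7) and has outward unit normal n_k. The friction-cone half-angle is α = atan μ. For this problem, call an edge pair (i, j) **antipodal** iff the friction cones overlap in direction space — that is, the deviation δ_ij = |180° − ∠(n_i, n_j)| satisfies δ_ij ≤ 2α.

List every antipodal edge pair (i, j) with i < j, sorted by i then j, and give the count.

count = 8; pairs: (0,3), (1,3), (1,4), (1,5), (2,4), (2,5), (2,6), (3,6)

α = atan 0.6 = 30.96°;  2α = 61.93°
n_0 = (+0.9708, -0.2400)
n_1 = (+0.8218, +0.5698)
n_2 = (+0.0745, +0.9972)
n_3 = (-1.0000, +0.0093)
n_4 = (-0.4371, -0.8994)
n_5 = (+0.0316, -0.9995)
n_6 = (+0.4757, -0.8796)
  (0,1): δ = 131.38°  ·
  (0,2): δ = 80.39°  ·
  (0,3): δ = 13.35°  ✓
  (0,4): δ = 77.97°  ·
  (0,5): δ = 105.69°  ·
  (0,6): δ = 132.29°  ·
  (1,2): δ = 129.01°  ·
  (1,3): δ = 35.27°  ✓
  (1,4): δ = 29.35°  ✓
  (1,5): δ = 57.07°  ✓
  (1,6): δ = 83.67°  ·
  (2,3): δ = 86.26°  ·
  (2,4): δ = 21.64°  ✓
  (2,5): δ = 6.08°  ✓
  (2,6): δ = 32.68°  ✓
  (3,4): δ = 115.38°  ·
  (3,5): δ = 87.66°  ·
  (3,6): δ = 61.06°  ✓
  (4,5): δ = 152.28°  ·
  (4,6): δ = 125.68°  ·
  (5,6): δ = 153.40°  ·
antipodal pairs: 8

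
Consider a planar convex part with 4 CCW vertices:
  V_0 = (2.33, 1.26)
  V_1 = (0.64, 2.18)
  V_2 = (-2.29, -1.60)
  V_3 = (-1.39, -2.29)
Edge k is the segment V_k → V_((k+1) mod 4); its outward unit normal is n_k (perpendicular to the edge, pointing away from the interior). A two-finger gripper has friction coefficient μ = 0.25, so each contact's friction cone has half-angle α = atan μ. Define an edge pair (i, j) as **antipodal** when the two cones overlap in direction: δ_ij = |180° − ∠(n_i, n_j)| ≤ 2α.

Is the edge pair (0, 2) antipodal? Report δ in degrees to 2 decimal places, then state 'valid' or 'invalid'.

δ = 8.91°, valid

α = atan 0.25 = 14.04°;  2α = 28.07°
edge 0: e_0 = (-1.69, +0.92);  n_0 = (+0.4781, +0.8783)
edge 2: e_2 = (+0.90, -0.69);  n_2 = (-0.6084, -0.7936)
∠(n_0, n_2) = 171.09°
δ = |180° − 171.09°| = 8.91°
8.91° ≤ 2α = 28.07°  →  valid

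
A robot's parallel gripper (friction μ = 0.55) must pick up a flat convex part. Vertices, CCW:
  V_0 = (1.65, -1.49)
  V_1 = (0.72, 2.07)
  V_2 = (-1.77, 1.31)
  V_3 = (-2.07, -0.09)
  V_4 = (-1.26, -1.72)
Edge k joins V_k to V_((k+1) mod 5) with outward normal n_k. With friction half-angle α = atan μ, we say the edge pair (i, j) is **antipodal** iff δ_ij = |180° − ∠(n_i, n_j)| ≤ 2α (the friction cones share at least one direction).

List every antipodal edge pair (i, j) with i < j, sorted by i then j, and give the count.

count = 3; pairs: (0,2), (0,3), (1,4)

α = atan 0.55 = 28.81°;  2α = 57.62°
n_0 = (+0.9675, +0.2528)
n_1 = (-0.2919, +0.9564)
n_2 = (-0.9778, +0.2095)
n_3 = (-0.8955, -0.4450)
n_4 = (+0.0788, -0.9969)
  (0,1): δ = 87.67°  ·
  (0,2): δ = 26.74°  ✓
  (0,3): δ = 11.78°  ✓
  (0,4): δ = 79.88°  ·
  (1,2): δ = 119.07°  ·
  (1,3): δ = 80.55°  ·
  (1,4): δ = 12.45°  ✓
  (2,3): δ = 141.48°  ·
  (2,4): δ = 73.39°  ·
  (3,4): δ = 111.91°  ·
antipodal pairs: 3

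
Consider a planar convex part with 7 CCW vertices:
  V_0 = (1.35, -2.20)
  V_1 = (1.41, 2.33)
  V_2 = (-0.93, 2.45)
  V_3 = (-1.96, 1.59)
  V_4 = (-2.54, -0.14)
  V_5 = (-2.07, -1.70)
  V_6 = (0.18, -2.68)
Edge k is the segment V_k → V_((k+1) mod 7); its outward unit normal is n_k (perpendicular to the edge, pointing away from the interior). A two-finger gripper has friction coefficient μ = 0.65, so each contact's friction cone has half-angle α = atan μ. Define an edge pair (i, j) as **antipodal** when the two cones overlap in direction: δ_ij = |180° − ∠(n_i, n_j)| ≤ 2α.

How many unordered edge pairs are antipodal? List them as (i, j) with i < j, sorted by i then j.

count = 8; pairs: (0,2), (0,3), (0,4), (1,5), (1,6), (2,5), (2,6), (3,6)

α = atan 0.65 = 33.02°;  2α = 66.05°
n_0 = (+0.9999, -0.0132)
n_1 = (+0.0512, +0.9987)
n_2 = (-0.6409, +0.7676)
n_3 = (-0.9481, +0.3179)
n_4 = (-0.9575, -0.2885)
n_5 = (-0.3993, -0.9168)
n_6 = (+0.3796, -0.9252)
  (0,1): δ = 92.18°  ·
  (0,2): δ = 49.38°  ✓
  (0,3): δ = 17.78°  ✓
  (0,4): δ = 17.53°  ✓
  (0,5): δ = 67.22°  ·
  (0,6): δ = 113.07°  ·
  (1,2): δ = 137.20°  ·
  (1,3): δ = 105.60°  ·
  (1,4): δ = 70.30°  ·
  (1,5): δ = 20.60°  ✓
  (1,6): δ = 25.24°  ✓
  (2,3): δ = 148.39°  ·
  (2,4): δ = 113.09°  ·
  (2,5): δ = 63.40°  ✓
  (2,6): δ = 17.55°  ✓
  (3,4): δ = 144.70°  ·
  (3,5): δ = 95.00°  ·
  (3,6): δ = 49.16°  ✓
  (4,5): δ = 130.30°  ·
  (4,6): δ = 84.46°  ·
  (5,6): δ = 134.16°  ·
antipodal pairs: 8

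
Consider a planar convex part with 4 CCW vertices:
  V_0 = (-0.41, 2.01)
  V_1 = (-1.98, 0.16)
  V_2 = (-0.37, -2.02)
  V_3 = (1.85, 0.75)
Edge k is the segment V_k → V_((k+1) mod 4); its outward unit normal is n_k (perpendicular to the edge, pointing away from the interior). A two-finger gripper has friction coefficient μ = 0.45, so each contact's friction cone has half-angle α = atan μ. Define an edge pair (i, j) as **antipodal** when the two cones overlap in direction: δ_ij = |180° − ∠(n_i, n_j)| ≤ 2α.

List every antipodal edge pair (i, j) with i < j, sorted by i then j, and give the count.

count = 2; pairs: (0,2), (1,3)

α = atan 0.45 = 24.23°;  2α = 48.46°
n_0 = (-0.7624, +0.6471)
n_1 = (-0.8044, -0.5941)
n_2 = (+0.7803, -0.6254)
n_3 = (+0.4870, +0.8734)
  (0,1): δ = 103.23°  ·
  (0,2): δ = 1.61°  ✓
  (0,3): δ = 101.18°  ·
  (1,2): δ = 75.16°  ·
  (1,3): δ = 24.41°  ✓
  (2,3): δ = 80.43°  ·
antipodal pairs: 2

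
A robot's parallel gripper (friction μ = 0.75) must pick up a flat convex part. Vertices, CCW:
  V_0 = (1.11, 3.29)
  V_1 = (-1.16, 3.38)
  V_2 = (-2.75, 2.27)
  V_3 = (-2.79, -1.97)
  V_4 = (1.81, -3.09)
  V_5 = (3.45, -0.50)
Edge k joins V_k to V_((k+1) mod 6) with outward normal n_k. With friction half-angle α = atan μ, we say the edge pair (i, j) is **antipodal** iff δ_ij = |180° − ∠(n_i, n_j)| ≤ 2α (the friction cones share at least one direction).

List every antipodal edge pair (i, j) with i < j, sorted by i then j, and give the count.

count = 7; pairs: (0,3), (0,4), (1,3), (1,4), (2,4), (2,5), (3,5)

α = atan 0.75 = 36.87°;  2α = 73.74°
n_0 = (+0.0396, +0.9992)
n_1 = (-0.5724, +0.8200)
n_2 = (-1.0000, +0.0094)
n_3 = (-0.2366, -0.9716)
n_4 = (+0.8449, -0.5350)
n_5 = (+0.8509, +0.5253)
  (0,1): δ = 142.81°  ·
  (0,2): δ = 88.27°  ·
  (0,3): δ = 11.41°  ✓
  (0,4): δ = 59.93°  ✓
  (0,5): δ = 123.96°  ·
  (1,2): δ = 125.46°  ·
  (1,3): δ = 48.60°  ✓
  (1,4): δ = 22.74°  ✓
  (1,5): δ = 86.77°  ·
  (2,3): δ = 103.14°  ·
  (2,4): δ = 31.80°  ✓
  (2,5): δ = 32.23°  ✓
  (3,4): δ = 108.66°  ·
  (3,5): δ = 44.62°  ✓
  (4,5): δ = 115.97°  ·
antipodal pairs: 7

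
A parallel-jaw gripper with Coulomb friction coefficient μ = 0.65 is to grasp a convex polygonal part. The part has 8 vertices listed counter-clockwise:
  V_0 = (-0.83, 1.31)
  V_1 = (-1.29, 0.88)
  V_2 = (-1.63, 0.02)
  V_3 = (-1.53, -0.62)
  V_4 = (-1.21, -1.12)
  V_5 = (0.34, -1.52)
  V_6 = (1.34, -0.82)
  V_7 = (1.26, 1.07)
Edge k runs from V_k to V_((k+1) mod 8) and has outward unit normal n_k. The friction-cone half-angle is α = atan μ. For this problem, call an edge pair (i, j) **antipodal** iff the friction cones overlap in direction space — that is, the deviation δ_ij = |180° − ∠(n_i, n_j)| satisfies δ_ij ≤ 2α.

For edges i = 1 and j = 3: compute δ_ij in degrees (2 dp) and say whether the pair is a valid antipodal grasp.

α = atan 0.65 = 33.02°;  2α = 66.05°
edge 1: e_1 = (-0.34, -0.86);  n_1 = (-0.9300, +0.3677)
edge 3: e_3 = (+0.32, -0.50);  n_3 = (-0.8423, -0.5391)
∠(n_1, n_3) = 54.19°
δ = |180° − 54.19°| = 125.81°
125.81° > 2α = 66.05°  →  invalid

δ = 125.81°, invalid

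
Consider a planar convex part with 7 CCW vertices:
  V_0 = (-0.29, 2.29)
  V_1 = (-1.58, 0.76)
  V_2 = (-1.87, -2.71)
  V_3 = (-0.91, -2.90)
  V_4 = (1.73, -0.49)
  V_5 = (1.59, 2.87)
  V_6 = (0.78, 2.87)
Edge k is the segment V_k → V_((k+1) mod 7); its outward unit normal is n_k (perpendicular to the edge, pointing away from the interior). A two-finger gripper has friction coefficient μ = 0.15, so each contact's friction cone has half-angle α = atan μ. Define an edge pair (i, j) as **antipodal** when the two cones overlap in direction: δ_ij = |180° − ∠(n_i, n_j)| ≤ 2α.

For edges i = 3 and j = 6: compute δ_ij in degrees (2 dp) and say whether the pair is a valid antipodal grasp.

α = atan 0.15 = 8.53°;  2α = 17.06°
edge 3: e_3 = (+2.64, +2.41);  n_3 = (+0.6742, -0.7385)
edge 6: e_6 = (-1.07, -0.58);  n_6 = (-0.4765, +0.8791)
∠(n_3, n_6) = 166.07°
δ = |180° − 166.07°| = 13.93°
13.93° ≤ 2α = 17.06°  →  valid

δ = 13.93°, valid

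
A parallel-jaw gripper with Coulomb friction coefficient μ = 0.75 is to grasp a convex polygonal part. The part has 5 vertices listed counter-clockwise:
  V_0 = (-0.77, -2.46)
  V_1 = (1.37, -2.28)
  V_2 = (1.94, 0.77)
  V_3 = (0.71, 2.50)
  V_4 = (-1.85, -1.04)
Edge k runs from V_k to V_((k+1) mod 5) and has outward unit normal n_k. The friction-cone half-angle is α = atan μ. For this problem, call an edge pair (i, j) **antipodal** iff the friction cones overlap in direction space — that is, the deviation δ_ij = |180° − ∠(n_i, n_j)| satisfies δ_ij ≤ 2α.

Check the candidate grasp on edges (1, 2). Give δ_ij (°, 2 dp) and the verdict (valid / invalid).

α = atan 0.75 = 36.87°;  2α = 73.74°
edge 1: e_1 = (+0.57, +3.05);  n_1 = (+0.9830, -0.1837)
edge 2: e_2 = (-1.23, +1.73);  n_2 = (+0.8150, +0.5795)
∠(n_1, n_2) = 46.00°
δ = |180° − 46.00°| = 134.00°
134.00° > 2α = 73.74°  →  invalid

δ = 134.00°, invalid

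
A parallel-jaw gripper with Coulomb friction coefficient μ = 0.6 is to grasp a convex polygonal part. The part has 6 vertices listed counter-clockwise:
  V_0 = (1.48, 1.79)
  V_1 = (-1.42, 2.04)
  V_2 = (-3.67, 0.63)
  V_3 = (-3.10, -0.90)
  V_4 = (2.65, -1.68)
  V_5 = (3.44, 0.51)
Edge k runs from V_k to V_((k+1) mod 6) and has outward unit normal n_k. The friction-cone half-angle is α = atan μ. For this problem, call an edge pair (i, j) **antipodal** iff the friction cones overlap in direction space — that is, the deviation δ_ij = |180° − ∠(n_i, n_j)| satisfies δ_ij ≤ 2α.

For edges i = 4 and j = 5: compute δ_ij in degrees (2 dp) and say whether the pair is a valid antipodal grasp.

δ = 103.31°, invalid

α = atan 0.6 = 30.96°;  2α = 61.93°
edge 4: e_4 = (+0.79, +2.19);  n_4 = (+0.9407, -0.3393)
edge 5: e_5 = (-1.96, +1.28);  n_5 = (+0.5468, +0.8373)
∠(n_4, n_5) = 76.69°
δ = |180° − 76.69°| = 103.31°
103.31° > 2α = 61.93°  →  invalid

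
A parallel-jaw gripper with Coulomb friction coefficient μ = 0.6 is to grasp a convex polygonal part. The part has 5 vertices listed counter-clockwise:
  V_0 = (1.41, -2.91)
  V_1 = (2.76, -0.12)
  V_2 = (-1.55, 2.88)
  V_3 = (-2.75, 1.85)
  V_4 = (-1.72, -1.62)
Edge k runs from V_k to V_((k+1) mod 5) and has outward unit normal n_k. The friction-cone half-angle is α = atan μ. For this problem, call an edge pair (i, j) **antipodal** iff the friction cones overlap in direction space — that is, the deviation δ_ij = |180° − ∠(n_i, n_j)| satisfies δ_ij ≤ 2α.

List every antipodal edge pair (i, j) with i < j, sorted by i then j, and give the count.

count = 4; pairs: (0,2), (0,3), (1,3), (1,4)

α = atan 0.6 = 30.96°;  2α = 61.93°
n_0 = (+0.9002, -0.4356)
n_1 = (+0.5713, +0.8207)
n_2 = (-0.6513, +0.7588)
n_3 = (-0.9587, -0.2846)
n_4 = (-0.3810, -0.9246)
  (0,1): δ = 99.02°  ·
  (0,2): δ = 23.54°  ✓
  (0,3): δ = 42.35°  ✓
  (0,4): δ = 93.42°  ·
  (1,2): δ = 104.52°  ·
  (1,3): δ = 38.63°  ✓
  (1,4): δ = 12.44°  ✓
  (2,3): δ = 114.11°  ·
  (2,4): δ = 63.04°  ·
  (3,4): δ = 128.93°  ·
antipodal pairs: 4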